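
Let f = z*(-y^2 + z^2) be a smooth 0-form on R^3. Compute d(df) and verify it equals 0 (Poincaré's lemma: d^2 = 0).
d(df) = 0

Step 1: df = sum_i (∂f/∂x_i) dx_i = (0) dx + (-2*y*z) dy + (-y^2 + 3*z^2) dz.
Step 2: Apply d again. Using the 1-form formula, the coefficient of dx ∧ dy in d(df) is ∂^2 f/∂x ∂y - ∂^2 f/∂y ∂x = (0) - (0) = 0 (equality of mixed partials for smooth f).
Similarly for dx ∧ dz and dy ∧ dz — all coefficients vanish. So d(df) = 0.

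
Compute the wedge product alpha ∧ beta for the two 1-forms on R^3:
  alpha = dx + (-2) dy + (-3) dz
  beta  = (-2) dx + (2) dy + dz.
alpha ∧ beta = (-2) dx ∧ dy + (-5) dx ∧ dz + (4) dy ∧ dz

Distribute the wedge, using dx_i ∧ dx_j = -dx_j ∧ dx_i and dx_i ∧ dx_i = 0. For each pair (i, j) with i < j, the coefficient of dx_i ∧ dx_j in alpha ∧ beta is (alpha_i * beta_j - alpha_j * beta_i). Collecting: alpha ∧ beta = (-2) dx ∧ dy + (-5) dx ∧ dz + (4) dy ∧ dz.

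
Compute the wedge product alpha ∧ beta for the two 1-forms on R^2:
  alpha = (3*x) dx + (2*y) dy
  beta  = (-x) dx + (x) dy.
alpha ∧ beta = (x*(3*x + 2*y)) dx ∧ dy

Distribute the wedge, using dx_i ∧ dx_j = -dx_j ∧ dx_i and dx_i ∧ dx_i = 0. For each pair (i, j) with i < j, the coefficient of dx_i ∧ dx_j in alpha ∧ beta is (alpha_i * beta_j - alpha_j * beta_i). Collecting: alpha ∧ beta = (x*(3*x + 2*y)) dx ∧ dy.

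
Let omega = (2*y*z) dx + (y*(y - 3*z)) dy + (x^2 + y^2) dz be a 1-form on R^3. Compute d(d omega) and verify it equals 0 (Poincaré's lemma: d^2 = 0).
d(d omega) = 0

Step 1: d omega = sum_{i<j} (∂f_j/∂x_i - ∂f_i/∂x_j) dx_i ∧ dx_j:
  coeff of dx ∧ dy: -2*z
  coeff of dx ∧ dz: 2*x - 2*y
  coeff of dy ∧ dz: 5*y
Step 2: Apply d again to each 2-form coefficient. The only possible 3-form in R^3 is dx ∧ dy ∧ dz, with coefficient
  ∂(coeff of dy∧dz)/∂x - ∂(coeff of dx∧dz)/∂y + ∂(coeff of dx∧dy)/∂z
  = ∂/∂x (5*y) - ∂/∂y (2*x - 2*y) + ∂/∂z (-2*z).
Each of these terms simplifies to sums of mixed partials that cancel in pairs. The result is 0 (by equality of mixed partials for smooth functions — Schwarz / Clairaut).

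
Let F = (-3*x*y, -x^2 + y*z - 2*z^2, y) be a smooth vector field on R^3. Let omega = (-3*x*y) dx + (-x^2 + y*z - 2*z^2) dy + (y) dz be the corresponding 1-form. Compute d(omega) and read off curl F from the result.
d(omega) = (-y + 4*z + 1) dy ∧ dz + (0) dz ∧ dx + (x) dx ∧ dy; curl F = (-y + 4*z + 1, 0, x)

d omega = sum_{i<j} (∂f_j/∂x_i - ∂f_i/∂x_j) dx_i ∧ dx_j. Under the identification (dy ∧ dz, dz ∧ dx, dx ∧ dy) ↔ (e_x, e_y, e_z), the coefficients are exactly the components of curl F. Compute:
  ∂R/∂y - ∂Q/∂z = (1) - (y - 4*z) = -y + 4*z + 1
  ∂P/∂z - ∂R/∂x = (0) - (0) = 0
  ∂Q/∂x - ∂P/∂y = (-2*x) - (-3*x) = x.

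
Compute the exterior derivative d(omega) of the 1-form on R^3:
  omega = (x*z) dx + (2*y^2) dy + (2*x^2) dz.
d(omega) = (3*x) dx ∧ dz

For a 1-form omega = sum_i f_i dx_i, the exterior derivative is
  d(omega) = sum_{i < j} (∂f_j/∂x_i - ∂f_i/∂x_j) dx_i ∧ dx_j.
  coefficient of dx ∧ dz: ∂f_3/∂x - ∂f_1/∂z = ∂(2*x^2)/∂x - ∂(x*z)/∂z = 3*x
Assembling: d(omega) = (3*x) dx ∧ dz.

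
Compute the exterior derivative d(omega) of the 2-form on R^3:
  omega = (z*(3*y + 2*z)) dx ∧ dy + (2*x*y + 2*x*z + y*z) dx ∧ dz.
d(omega) = (-2*x + 3*y + 3*z) dx ∧ dy ∧ dz

For a 2-form omega = sum_{i<j} g_{ij} dx_i ∧ dx_j, the exterior derivative is
  d(omega) = sum_{i<j} d(g_{ij}) ∧ dx_i ∧ dx_j = sum_{i<j, k} (∂g_{ij}/∂x_k) dx_k ∧ dx_i ∧ dx_j.
Expand each term, using dx_k ∧ dx_i ∧ dx_j = sgn(permutation) dx_{(a)} ∧ dx_{(b)} ∧ dx_{(c)} with (a < b < c) sorted:
  d(z*(3*y + 2*z)) includes (∂/∂z)(z*(3*y + 2*z)) dz = (3*y + 4*z) dz, which multiplied by dx ∧ dy gives (3*y + 4*z) dx ∧ dy ∧ dz
  d(2*x*y + 2*x*z + y*z) includes (∂/∂y)(2*x*y + 2*x*z + y*z) dy = (2*x + z) dy, which multiplied by dx ∧ dz gives (-2*x - z) dx ∧ dy ∧ dz
Collecting like 3-forms: d(omega) = (-2*x + 3*y + 3*z) dx ∧ dy ∧ dz.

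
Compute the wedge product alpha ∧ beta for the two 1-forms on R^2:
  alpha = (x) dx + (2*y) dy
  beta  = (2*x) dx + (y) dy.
alpha ∧ beta = (-3*x*y) dx ∧ dy

Distribute the wedge, using dx_i ∧ dx_j = -dx_j ∧ dx_i and dx_i ∧ dx_i = 0. For each pair (i, j) with i < j, the coefficient of dx_i ∧ dx_j in alpha ∧ beta is (alpha_i * beta_j - alpha_j * beta_i). Collecting: alpha ∧ beta = (-3*x*y) dx ∧ dy.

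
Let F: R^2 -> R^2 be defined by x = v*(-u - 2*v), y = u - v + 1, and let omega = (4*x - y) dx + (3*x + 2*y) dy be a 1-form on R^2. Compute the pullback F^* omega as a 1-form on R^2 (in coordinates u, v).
F^* omega = (4*u*v^2 - 2*u*v + 2*u + 8*v^3 - 7*v^2 - v + 2) du + (4*u^2*v + u^2 + 24*u*v^2 + 6*u*v - u + 32*v^3 + 2*v^2 + 6*v - 2) dv

Using F^*(f dg) = (f ∘ F) d(g ∘ F), substitute each coordinate x_i by F_i(u, v) in f_i, and replace dx_i by d F_i = (∂F_i/∂u) du + (∂F_i/∂v) dv.
  For the x component: f_1(F) = -4*u*v - u - 8*v^2 + v - 1; d F_1 = (-v) du + (-u - 4*v) dv
  For the y component: f_2(F) = -3*u*v + 2*u - 6*v^2 - 2*v + 2; d F_2 = (1) du + (-1) dv
Combining and collecting du, dv coefficients:
  coeff of du: 4*u*v^2 - 2*u*v + 2*u + 8*v^3 - 7*v^2 - v + 2
  coeff of dv: 4*u^2*v + u^2 + 24*u*v^2 + 6*u*v - u + 32*v^3 + 2*v^2 + 6*v - 2
F^* omega = (4*u*v^2 - 2*u*v + 2*u + 8*v^3 - 7*v^2 - v + 2) du + (4*u^2*v + u^2 + 24*u*v^2 + 6*u*v - u + 32*v^3 + 2*v^2 + 6*v - 2) dv.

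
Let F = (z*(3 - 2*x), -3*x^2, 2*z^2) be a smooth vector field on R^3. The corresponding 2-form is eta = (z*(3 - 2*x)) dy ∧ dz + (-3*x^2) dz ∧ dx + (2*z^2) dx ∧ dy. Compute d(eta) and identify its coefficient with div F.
d(eta) = (2*z) dx ∧ dy ∧ dz; div F = 2*z

For a 2-form in R^3 of the form above, applying d gives a 3-form with coefficient ∂P/∂x + ∂Q/∂y + ∂R/∂z:
  ∂P/∂x = -2*z
  ∂Q/∂y = 0
  ∂R/∂z = 4*z
Sum = 2*z, which is exactly div F.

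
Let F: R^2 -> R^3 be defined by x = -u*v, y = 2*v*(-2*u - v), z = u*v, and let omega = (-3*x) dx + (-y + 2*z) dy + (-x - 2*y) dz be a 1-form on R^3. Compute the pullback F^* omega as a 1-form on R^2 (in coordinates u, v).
F^* omega = (v^2*(-18*u - 4*v)) du + (2*v*(-9*u^2 - 14*u*v - 4*v^2)) dv

Using F^*(f dg) = (f ∘ F) d(g ∘ F), substitute each coordinate x_i by F_i(u, v) in f_i, and replace dx_i by d F_i = (∂F_i/∂u) du + (∂F_i/∂v) dv.
  For the x component: f_1(F) = 3*u*v; d F_1 = (-v) du + (-u) dv
  For the y component: f_2(F) = 2*v*(3*u + v); d F_2 = (-4*v) du + (-4*u - 4*v) dv
  For the z component: f_3(F) = v*(9*u + 4*v); d F_3 = (v) du + (u) dv
Combining and collecting du, dv coefficients:
  coeff of du: v^2*(-18*u - 4*v)
  coeff of dv: 2*v*(-9*u^2 - 14*u*v - 4*v^2)
F^* omega = (v^2*(-18*u - 4*v)) du + (2*v*(-9*u^2 - 14*u*v - 4*v^2)) dv.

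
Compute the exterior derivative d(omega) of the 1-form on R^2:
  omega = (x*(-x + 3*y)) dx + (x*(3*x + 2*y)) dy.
d(omega) = (3*x + 2*y) dx ∧ dy

For a 1-form omega = sum_i f_i dx_i, the exterior derivative is
  d(omega) = sum_{i < j} (∂f_j/∂x_i - ∂f_i/∂x_j) dx_i ∧ dx_j.
  coefficient of dx ∧ dy: ∂f_2/∂x - ∂f_1/∂y = ∂(x*(3*x + 2*y))/∂x - ∂(x*(-x + 3*y))/∂y = 3*x + 2*y
Assembling: d(omega) = (3*x + 2*y) dx ∧ dy.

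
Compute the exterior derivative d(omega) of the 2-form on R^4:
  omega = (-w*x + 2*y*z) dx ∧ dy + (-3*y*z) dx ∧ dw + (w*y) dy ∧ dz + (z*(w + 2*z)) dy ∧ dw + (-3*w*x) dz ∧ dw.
d(omega) = (2*y) dx ∧ dy ∧ dz + (-x + 3*z) dx ∧ dy ∧ dw + (-3*w + 3*y) dx ∧ dz ∧ dw + (-w + y - 4*z) dy ∧ dz ∧ dw

For a 2-form omega = sum_{i<j} g_{ij} dx_i ∧ dx_j, the exterior derivative is
  d(omega) = sum_{i<j} d(g_{ij}) ∧ dx_i ∧ dx_j = sum_{i<j, k} (∂g_{ij}/∂x_k) dx_k ∧ dx_i ∧ dx_j.
Expand each term, using dx_k ∧ dx_i ∧ dx_j = sgn(permutation) dx_{(a)} ∧ dx_{(b)} ∧ dx_{(c)} with (a < b < c) sorted:
  d(-w*x + 2*y*z) includes (∂/∂z)(-w*x + 2*y*z) dz = (2*y) dz, which multiplied by dx ∧ dy gives (2*y) dx ∧ dy ∧ dz
  d(-w*x + 2*y*z) includes (∂/∂w)(-w*x + 2*y*z) dw = (-x) dw, which multiplied by dx ∧ dy gives (-x) dx ∧ dy ∧ dw
  d(-3*y*z) includes (∂/∂y)(-3*y*z) dy = (-3*z) dy, which multiplied by dx ∧ dw gives (3*z) dx ∧ dy ∧ dw
  d(-3*y*z) includes (∂/∂z)(-3*y*z) dz = (-3*y) dz, which multiplied by dx ∧ dw gives (3*y) dx ∧ dz ∧ dw
  d(w*y) includes (∂/∂w)(w*y) dw = (y) dw, which multiplied by dy ∧ dz gives (y) dy ∧ dz ∧ dw
  d(z*(w + 2*z)) includes (∂/∂z)(z*(w + 2*z)) dz = (w + 4*z) dz, which multiplied by dy ∧ dw gives (-w - 4*z) dy ∧ dz ∧ dw
  d(-3*w*x) includes (∂/∂x)(-3*w*x) dx = (-3*w) dx, which multiplied by dz ∧ dw gives (-3*w) dx ∧ dz ∧ dw
Collecting like 3-forms: d(omega) = (2*y) dx ∧ dy ∧ dz + (-x + 3*z) dx ∧ dy ∧ dw + (-3*w + 3*y) dx ∧ dz ∧ dw + (-w + y - 4*z) dy ∧ dz ∧ dw.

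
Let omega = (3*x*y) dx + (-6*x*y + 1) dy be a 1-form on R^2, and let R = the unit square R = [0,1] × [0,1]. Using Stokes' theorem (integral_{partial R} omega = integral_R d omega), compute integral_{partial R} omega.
integral_(partial R) omega = -9/2

Stokes: integral_partial_R omega = integral_R d omega with d omega = (∂Q/∂x - ∂P/∂y) dx ∧ dy.
  ∂Q/∂x = -6*y
  ∂P/∂y = 3*x
  integrand = ∂Q/∂x - ∂P/∂y = -3*x - 6*y.
Integrating over R: integral_0^1 integral_0^1 (-3*x - 6*y) dx dy = -9/2.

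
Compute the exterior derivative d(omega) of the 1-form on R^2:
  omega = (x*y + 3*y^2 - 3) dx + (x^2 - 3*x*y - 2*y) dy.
d(omega) = (x - 9*y) dx ∧ dy

For a 1-form omega = sum_i f_i dx_i, the exterior derivative is
  d(omega) = sum_{i < j} (∂f_j/∂x_i - ∂f_i/∂x_j) dx_i ∧ dx_j.
  coefficient of dx ∧ dy: ∂f_2/∂x - ∂f_1/∂y = ∂(x^2 - 3*x*y - 2*y)/∂x - ∂(x*y + 3*y^2 - 3)/∂y = x - 9*y
Assembling: d(omega) = (x - 9*y) dx ∧ dy.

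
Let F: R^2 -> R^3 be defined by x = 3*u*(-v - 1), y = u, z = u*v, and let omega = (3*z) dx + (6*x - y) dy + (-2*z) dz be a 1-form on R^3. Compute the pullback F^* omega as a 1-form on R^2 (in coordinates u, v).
F^* omega = (u*(-11*v^2 - 27*v - 19)) du + (-11*u^2*v) dv

Using F^*(f dg) = (f ∘ F) d(g ∘ F), substitute each coordinate x_i by F_i(u, v) in f_i, and replace dx_i by d F_i = (∂F_i/∂u) du + (∂F_i/∂v) dv.
  For the x component: f_1(F) = 3*u*v; d F_1 = (-3*v - 3) du + (-3*u) dv
  For the y component: f_2(F) = u*(-18*v - 19); d F_2 = (1) du + (0) dv
  For the z component: f_3(F) = -2*u*v; d F_3 = (v) du + (u) dv
Combining and collecting du, dv coefficients:
  coeff of du: u*(-11*v^2 - 27*v - 19)
  coeff of dv: -11*u^2*v
F^* omega = (u*(-11*v^2 - 27*v - 19)) du + (-11*u^2*v) dv.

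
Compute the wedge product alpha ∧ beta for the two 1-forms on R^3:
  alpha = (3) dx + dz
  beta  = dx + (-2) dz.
alpha ∧ beta = (-7) dx ∧ dz

Distribute the wedge, using dx_i ∧ dx_j = -dx_j ∧ dx_i and dx_i ∧ dx_i = 0. For each pair (i, j) with i < j, the coefficient of dx_i ∧ dx_j in alpha ∧ beta is (alpha_i * beta_j - alpha_j * beta_i). Collecting: alpha ∧ beta = (-7) dx ∧ dz.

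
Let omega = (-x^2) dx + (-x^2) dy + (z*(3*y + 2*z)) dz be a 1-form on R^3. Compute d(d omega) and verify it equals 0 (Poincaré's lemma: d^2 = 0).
d(d omega) = 0

Step 1: d omega = sum_{i<j} (∂f_j/∂x_i - ∂f_i/∂x_j) dx_i ∧ dx_j:
  coeff of dx ∧ dy: -2*x
  coeff of dx ∧ dz: 0
  coeff of dy ∧ dz: 3*z
Step 2: Apply d again to each 2-form coefficient. The only possible 3-form in R^3 is dx ∧ dy ∧ dz, with coefficient
  ∂(coeff of dy∧dz)/∂x - ∂(coeff of dx∧dz)/∂y + ∂(coeff of dx∧dy)/∂z
  = ∂/∂x (3*z) - ∂/∂y (0) + ∂/∂z (-2*x).
Each of these terms simplifies to sums of mixed partials that cancel in pairs. The result is 0 (by equality of mixed partials for smooth functions — Schwarz / Clairaut).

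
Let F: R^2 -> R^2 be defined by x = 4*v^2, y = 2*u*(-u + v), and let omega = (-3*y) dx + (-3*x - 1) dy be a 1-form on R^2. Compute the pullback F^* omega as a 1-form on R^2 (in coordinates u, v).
F^* omega = (48*u*v^2 + 4*u - 24*v^3 - 2*v) du + (2*u*(24*u*v - 36*v^2 - 1)) dv

Using F^*(f dg) = (f ∘ F) d(g ∘ F), substitute each coordinate x_i by F_i(u, v) in f_i, and replace dx_i by d F_i = (∂F_i/∂u) du + (∂F_i/∂v) dv.
  For the x component: f_1(F) = 6*u*(u - v); d F_1 = (0) du + (8*v) dv
  For the y component: f_2(F) = -12*v^2 - 1; d F_2 = (-4*u + 2*v) du + (2*u) dv
Combining and collecting du, dv coefficients:
  coeff of du: 48*u*v^2 + 4*u - 24*v^3 - 2*v
  coeff of dv: 2*u*(24*u*v - 36*v^2 - 1)
F^* omega = (48*u*v^2 + 4*u - 24*v^3 - 2*v) du + (2*u*(24*u*v - 36*v^2 - 1)) dv.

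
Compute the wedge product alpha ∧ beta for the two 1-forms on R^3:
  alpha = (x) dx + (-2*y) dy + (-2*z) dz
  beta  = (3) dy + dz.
alpha ∧ beta = (3*x) dx ∧ dy + (x) dx ∧ dz + (-2*y + 6*z) dy ∧ dz

Distribute the wedge, using dx_i ∧ dx_j = -dx_j ∧ dx_i and dx_i ∧ dx_i = 0. For each pair (i, j) with i < j, the coefficient of dx_i ∧ dx_j in alpha ∧ beta is (alpha_i * beta_j - alpha_j * beta_i). Collecting: alpha ∧ beta = (3*x) dx ∧ dy + (x) dx ∧ dz + (-2*y + 6*z) dy ∧ dz.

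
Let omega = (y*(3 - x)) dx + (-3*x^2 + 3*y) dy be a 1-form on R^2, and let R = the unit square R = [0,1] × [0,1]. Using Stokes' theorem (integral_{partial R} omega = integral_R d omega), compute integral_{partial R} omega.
integral_(partial R) omega = -11/2

Stokes: integral_partial_R omega = integral_R d omega with d omega = (∂Q/∂x - ∂P/∂y) dx ∧ dy.
  ∂Q/∂x = -6*x
  ∂P/∂y = 3 - x
  integrand = ∂Q/∂x - ∂P/∂y = -5*x - 3.
Integrating over R: integral_0^1 integral_0^1 (-5*x - 3) dx dy = -11/2.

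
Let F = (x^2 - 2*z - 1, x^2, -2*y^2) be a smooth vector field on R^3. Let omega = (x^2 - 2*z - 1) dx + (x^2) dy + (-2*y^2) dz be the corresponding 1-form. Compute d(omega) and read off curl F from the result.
d(omega) = (-4*y) dy ∧ dz + (-2) dz ∧ dx + (2*x) dx ∧ dy; curl F = (-4*y, -2, 2*x)

d omega = sum_{i<j} (∂f_j/∂x_i - ∂f_i/∂x_j) dx_i ∧ dx_j. Under the identification (dy ∧ dz, dz ∧ dx, dx ∧ dy) ↔ (e_x, e_y, e_z), the coefficients are exactly the components of curl F. Compute:
  ∂R/∂y - ∂Q/∂z = (-4*y) - (0) = -4*y
  ∂P/∂z - ∂R/∂x = (-2) - (0) = -2
  ∂Q/∂x - ∂P/∂y = (2*x) - (0) = 2*x.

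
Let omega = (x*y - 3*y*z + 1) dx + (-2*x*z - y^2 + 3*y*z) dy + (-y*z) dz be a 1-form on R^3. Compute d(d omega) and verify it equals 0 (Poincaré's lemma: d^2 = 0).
d(d omega) = 0

Step 1: d omega = sum_{i<j} (∂f_j/∂x_i - ∂f_i/∂x_j) dx_i ∧ dx_j:
  coeff of dx ∧ dy: -x + z
  coeff of dx ∧ dz: 3*y
  coeff of dy ∧ dz: 2*x - 3*y - z
Step 2: Apply d again to each 2-form coefficient. The only possible 3-form in R^3 is dx ∧ dy ∧ dz, with coefficient
  ∂(coeff of dy∧dz)/∂x - ∂(coeff of dx∧dz)/∂y + ∂(coeff of dx∧dy)/∂z
  = ∂/∂x (2*x - 3*y - z) - ∂/∂y (3*y) + ∂/∂z (-x + z).
Each of these terms simplifies to sums of mixed partials that cancel in pairs. The result is 0 (by equality of mixed partials for smooth functions — Schwarz / Clairaut).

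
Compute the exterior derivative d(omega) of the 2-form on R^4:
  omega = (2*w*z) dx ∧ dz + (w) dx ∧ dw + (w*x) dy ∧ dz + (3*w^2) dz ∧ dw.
d(omega) = (2*z) dx ∧ dz ∧ dw + (w) dx ∧ dy ∧ dz + (x) dy ∧ dz ∧ dw

For a 2-form omega = sum_{i<j} g_{ij} dx_i ∧ dx_j, the exterior derivative is
  d(omega) = sum_{i<j} d(g_{ij}) ∧ dx_i ∧ dx_j = sum_{i<j, k} (∂g_{ij}/∂x_k) dx_k ∧ dx_i ∧ dx_j.
Expand each term, using dx_k ∧ dx_i ∧ dx_j = sgn(permutation) dx_{(a)} ∧ dx_{(b)} ∧ dx_{(c)} with (a < b < c) sorted:
  d(2*w*z) includes (∂/∂w)(2*w*z) dw = (2*z) dw, which multiplied by dx ∧ dz gives (2*z) dx ∧ dz ∧ dw
  d(w*x) includes (∂/∂x)(w*x) dx = (w) dx, which multiplied by dy ∧ dz gives (w) dx ∧ dy ∧ dz
  d(w*x) includes (∂/∂w)(w*x) dw = (x) dw, which multiplied by dy ∧ dz gives (x) dy ∧ dz ∧ dw
Collecting like 3-forms: d(omega) = (2*z) dx ∧ dz ∧ dw + (w) dx ∧ dy ∧ dz + (x) dy ∧ dz ∧ dw.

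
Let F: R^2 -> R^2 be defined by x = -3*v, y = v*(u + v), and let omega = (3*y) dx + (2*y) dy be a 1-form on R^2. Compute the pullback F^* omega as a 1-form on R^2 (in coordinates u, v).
F^* omega = (2*v^2*(u + v)) du + (v*(2*u^2 + 6*u*v - 9*u + 4*v^2 - 9*v)) dv

Using F^*(f dg) = (f ∘ F) d(g ∘ F), substitute each coordinate x_i by F_i(u, v) in f_i, and replace dx_i by d F_i = (∂F_i/∂u) du + (∂F_i/∂v) dv.
  For the x component: f_1(F) = 3*v*(u + v); d F_1 = (0) du + (-3) dv
  For the y component: f_2(F) = 2*v*(u + v); d F_2 = (v) du + (u + 2*v) dv
Combining and collecting du, dv coefficients:
  coeff of du: 2*v^2*(u + v)
  coeff of dv: v*(2*u^2 + 6*u*v - 9*u + 4*v^2 - 9*v)
F^* omega = (2*v^2*(u + v)) du + (v*(2*u^2 + 6*u*v - 9*u + 4*v^2 - 9*v)) dv.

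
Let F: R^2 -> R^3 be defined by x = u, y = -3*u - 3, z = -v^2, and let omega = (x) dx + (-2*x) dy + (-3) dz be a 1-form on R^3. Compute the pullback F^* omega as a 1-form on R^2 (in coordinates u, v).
F^* omega = (7*u) du + (6*v) dv

Using F^*(f dg) = (f ∘ F) d(g ∘ F), substitute each coordinate x_i by F_i(u, v) in f_i, and replace dx_i by d F_i = (∂F_i/∂u) du + (∂F_i/∂v) dv.
  For the x component: f_1(F) = u; d F_1 = (1) du + (0) dv
  For the y component: f_2(F) = -2*u; d F_2 = (-3) du + (0) dv
  For the z component: f_3(F) = -3; d F_3 = (0) du + (-2*v) dv
Combining and collecting du, dv coefficients:
  coeff of du: 7*u
  coeff of dv: 6*v
F^* omega = (7*u) du + (6*v) dv.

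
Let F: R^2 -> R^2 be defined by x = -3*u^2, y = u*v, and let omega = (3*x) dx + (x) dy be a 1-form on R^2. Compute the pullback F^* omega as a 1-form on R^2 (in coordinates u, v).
F^* omega = (3*u^2*(18*u - v)) du + (-3*u^3) dv

Using F^*(f dg) = (f ∘ F) d(g ∘ F), substitute each coordinate x_i by F_i(u, v) in f_i, and replace dx_i by d F_i = (∂F_i/∂u) du + (∂F_i/∂v) dv.
  For the x component: f_1(F) = -9*u^2; d F_1 = (-6*u) du + (0) dv
  For the y component: f_2(F) = -3*u^2; d F_2 = (v) du + (u) dv
Combining and collecting du, dv coefficients:
  coeff of du: 3*u^2*(18*u - v)
  coeff of dv: -3*u^3
F^* omega = (3*u^2*(18*u - v)) du + (-3*u^3) dv.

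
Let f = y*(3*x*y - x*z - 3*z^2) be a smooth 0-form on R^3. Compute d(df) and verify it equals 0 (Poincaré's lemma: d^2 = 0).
d(df) = 0

Step 1: df = sum_i (∂f/∂x_i) dx_i = (y*(3*y - z)) dx + (6*x*y - x*z - 3*z^2) dy + (y*(-x - 6*z)) dz.
Step 2: Apply d again. Using the 1-form formula, the coefficient of dx ∧ dy in d(df) is ∂^2 f/∂x ∂y - ∂^2 f/∂y ∂x = (6*y - z) - (6*y - z) = 0 (equality of mixed partials for smooth f).
Similarly for dx ∧ dz and dy ∧ dz — all coefficients vanish. So d(df) = 0.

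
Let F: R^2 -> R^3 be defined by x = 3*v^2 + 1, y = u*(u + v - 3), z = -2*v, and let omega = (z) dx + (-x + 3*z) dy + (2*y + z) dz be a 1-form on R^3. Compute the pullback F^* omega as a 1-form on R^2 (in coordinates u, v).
F^* omega = (-6*u*v^2 - 12*u*v - 2*u - 3*v^3 + 3*v^2 + 17*v + 3) du + (-4*u^2 - 3*u*v^2 - 10*u*v + 11*u - 12*v^2 + 4*v) dv

Using F^*(f dg) = (f ∘ F) d(g ∘ F), substitute each coordinate x_i by F_i(u, v) in f_i, and replace dx_i by d F_i = (∂F_i/∂u) du + (∂F_i/∂v) dv.
  For the x component: f_1(F) = -2*v; d F_1 = (0) du + (6*v) dv
  For the y component: f_2(F) = -3*v^2 - 6*v - 1; d F_2 = (2*u + v - 3) du + (u) dv
  For the z component: f_3(F) = 2*u^2 + 2*u*v - 6*u - 2*v; d F_3 = (0) du + (-2) dv
Combining and collecting du, dv coefficients:
  coeff of du: -6*u*v^2 - 12*u*v - 2*u - 3*v^3 + 3*v^2 + 17*v + 3
  coeff of dv: -4*u^2 - 3*u*v^2 - 10*u*v + 11*u - 12*v^2 + 4*v
F^* omega = (-6*u*v^2 - 12*u*v - 2*u - 3*v^3 + 3*v^2 + 17*v + 3) du + (-4*u^2 - 3*u*v^2 - 10*u*v + 11*u - 12*v^2 + 4*v) dv.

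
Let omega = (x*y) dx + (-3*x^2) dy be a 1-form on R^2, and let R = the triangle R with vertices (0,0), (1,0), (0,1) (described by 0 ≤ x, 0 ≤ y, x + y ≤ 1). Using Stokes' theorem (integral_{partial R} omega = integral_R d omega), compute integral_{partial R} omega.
integral_(partial R) omega = -7/6

Stokes: integral_partial_R omega = integral_R d omega with d omega = (∂Q/∂x - ∂P/∂y) dx ∧ dy.
  ∂Q/∂x = -6*x
  ∂P/∂y = x
  integrand = ∂Q/∂x - ∂P/∂y = -7*x.
Integrating over R: integral_0^1 integral_0^{1-x} (-7*x) dy dx = -7/6.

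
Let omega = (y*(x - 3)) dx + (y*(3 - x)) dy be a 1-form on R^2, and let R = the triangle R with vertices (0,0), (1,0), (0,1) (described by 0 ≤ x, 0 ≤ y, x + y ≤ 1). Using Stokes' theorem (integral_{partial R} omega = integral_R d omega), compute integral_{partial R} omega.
integral_(partial R) omega = 7/6

Stokes: integral_partial_R omega = integral_R d omega with d omega = (∂Q/∂x - ∂P/∂y) dx ∧ dy.
  ∂Q/∂x = -y
  ∂P/∂y = x - 3
  integrand = ∂Q/∂x - ∂P/∂y = -x - y + 3.
Integrating over R: integral_0^1 integral_0^{1-x} (-x - y + 3) dy dx = 7/6.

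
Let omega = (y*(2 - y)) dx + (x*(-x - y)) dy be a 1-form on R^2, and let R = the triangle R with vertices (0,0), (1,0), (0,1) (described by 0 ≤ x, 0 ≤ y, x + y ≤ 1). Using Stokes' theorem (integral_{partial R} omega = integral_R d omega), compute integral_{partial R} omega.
integral_(partial R) omega = -7/6

Stokes: integral_partial_R omega = integral_R d omega with d omega = (∂Q/∂x - ∂P/∂y) dx ∧ dy.
  ∂Q/∂x = -2*x - y
  ∂P/∂y = 2 - 2*y
  integrand = ∂Q/∂x - ∂P/∂y = -2*x + y - 2.
Integrating over R: integral_0^1 integral_0^{1-x} (-2*x + y - 2) dy dx = -7/6.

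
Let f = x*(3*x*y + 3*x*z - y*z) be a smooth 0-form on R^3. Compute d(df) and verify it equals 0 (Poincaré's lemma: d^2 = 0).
d(df) = 0

Step 1: df = sum_i (∂f/∂x_i) dx_i = (6*x*y + 6*x*z - y*z) dx + (x*(3*x - z)) dy + (x*(3*x - y)) dz.
Step 2: Apply d again. Using the 1-form formula, the coefficient of dx ∧ dy in d(df) is ∂^2 f/∂x ∂y - ∂^2 f/∂y ∂x = (6*x - z) - (6*x - z) = 0 (equality of mixed partials for smooth f).
Similarly for dx ∧ dz and dy ∧ dz — all coefficients vanish. So d(df) = 0.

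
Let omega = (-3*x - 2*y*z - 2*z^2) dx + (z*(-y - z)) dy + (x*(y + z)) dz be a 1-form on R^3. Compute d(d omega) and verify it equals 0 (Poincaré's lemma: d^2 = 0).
d(d omega) = 0

Step 1: d omega = sum_{i<j} (∂f_j/∂x_i - ∂f_i/∂x_j) dx_i ∧ dx_j:
  coeff of dx ∧ dy: 2*z
  coeff of dx ∧ dz: 3*y + 5*z
  coeff of dy ∧ dz: x + y + 2*z
Step 2: Apply d again to each 2-form coefficient. The only possible 3-form in R^3 is dx ∧ dy ∧ dz, with coefficient
  ∂(coeff of dy∧dz)/∂x - ∂(coeff of dx∧dz)/∂y + ∂(coeff of dx∧dy)/∂z
  = ∂/∂x (x + y + 2*z) - ∂/∂y (3*y + 5*z) + ∂/∂z (2*z).
Each of these terms simplifies to sums of mixed partials that cancel in pairs. The result is 0 (by equality of mixed partials for smooth functions — Schwarz / Clairaut).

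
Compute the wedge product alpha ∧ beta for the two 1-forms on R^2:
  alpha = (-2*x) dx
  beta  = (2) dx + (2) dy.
alpha ∧ beta = (-4*x) dx ∧ dy

Distribute the wedge, using dx_i ∧ dx_j = -dx_j ∧ dx_i and dx_i ∧ dx_i = 0. For each pair (i, j) with i < j, the coefficient of dx_i ∧ dx_j in alpha ∧ beta is (alpha_i * beta_j - alpha_j * beta_i). Collecting: alpha ∧ beta = (-4*x) dx ∧ dy.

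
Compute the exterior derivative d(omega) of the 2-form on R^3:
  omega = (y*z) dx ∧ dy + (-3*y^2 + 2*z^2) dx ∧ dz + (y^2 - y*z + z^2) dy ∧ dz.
d(omega) = (7*y) dx ∧ dy ∧ dz

For a 2-form omega = sum_{i<j} g_{ij} dx_i ∧ dx_j, the exterior derivative is
  d(omega) = sum_{i<j} d(g_{ij}) ∧ dx_i ∧ dx_j = sum_{i<j, k} (∂g_{ij}/∂x_k) dx_k ∧ dx_i ∧ dx_j.
Expand each term, using dx_k ∧ dx_i ∧ dx_j = sgn(permutation) dx_{(a)} ∧ dx_{(b)} ∧ dx_{(c)} with (a < b < c) sorted:
  d(y*z) includes (∂/∂z)(y*z) dz = (y) dz, which multiplied by dx ∧ dy gives (y) dx ∧ dy ∧ dz
  d(-3*y^2 + 2*z^2) includes (∂/∂y)(-3*y^2 + 2*z^2) dy = (-6*y) dy, which multiplied by dx ∧ dz gives (6*y) dx ∧ dy ∧ dz
Collecting like 3-forms: d(omega) = (7*y) dx ∧ dy ∧ dz.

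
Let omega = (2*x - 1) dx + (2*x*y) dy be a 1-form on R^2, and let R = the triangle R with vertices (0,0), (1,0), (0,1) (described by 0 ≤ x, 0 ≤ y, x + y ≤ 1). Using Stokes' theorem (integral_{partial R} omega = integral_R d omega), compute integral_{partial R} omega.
integral_(partial R) omega = 1/3

Stokes: integral_partial_R omega = integral_R d omega with d omega = (∂Q/∂x - ∂P/∂y) dx ∧ dy.
  ∂Q/∂x = 2*y
  ∂P/∂y = 0
  integrand = ∂Q/∂x - ∂P/∂y = 2*y.
Integrating over R: integral_0^1 integral_0^{1-x} (2*y) dy dx = 1/3.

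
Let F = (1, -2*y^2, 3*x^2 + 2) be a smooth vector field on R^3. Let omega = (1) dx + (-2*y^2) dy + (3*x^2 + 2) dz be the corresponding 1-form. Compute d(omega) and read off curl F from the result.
d(omega) = (0) dy ∧ dz + (-6*x) dz ∧ dx + (0) dx ∧ dy; curl F = (0, -6*x, 0)

d omega = sum_{i<j} (∂f_j/∂x_i - ∂f_i/∂x_j) dx_i ∧ dx_j. Under the identification (dy ∧ dz, dz ∧ dx, dx ∧ dy) ↔ (e_x, e_y, e_z), the coefficients are exactly the components of curl F. Compute:
  ∂R/∂y - ∂Q/∂z = (0) - (0) = 0
  ∂P/∂z - ∂R/∂x = (0) - (6*x) = -6*x
  ∂Q/∂x - ∂P/∂y = (0) - (0) = 0.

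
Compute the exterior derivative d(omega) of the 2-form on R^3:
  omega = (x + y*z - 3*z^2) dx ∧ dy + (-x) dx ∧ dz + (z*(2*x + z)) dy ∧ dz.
d(omega) = (y - 4*z) dx ∧ dy ∧ dz

For a 2-form omega = sum_{i<j} g_{ij} dx_i ∧ dx_j, the exterior derivative is
  d(omega) = sum_{i<j} d(g_{ij}) ∧ dx_i ∧ dx_j = sum_{i<j, k} (∂g_{ij}/∂x_k) dx_k ∧ dx_i ∧ dx_j.
Expand each term, using dx_k ∧ dx_i ∧ dx_j = sgn(permutation) dx_{(a)} ∧ dx_{(b)} ∧ dx_{(c)} with (a < b < c) sorted:
  d(x + y*z - 3*z^2) includes (∂/∂z)(x + y*z - 3*z^2) dz = (y - 6*z) dz, which multiplied by dx ∧ dy gives (y - 6*z) dx ∧ dy ∧ dz
  d(z*(2*x + z)) includes (∂/∂x)(z*(2*x + z)) dx = (2*z) dx, which multiplied by dy ∧ dz gives (2*z) dx ∧ dy ∧ dz
Collecting like 3-forms: d(omega) = (y - 4*z) dx ∧ dy ∧ dz.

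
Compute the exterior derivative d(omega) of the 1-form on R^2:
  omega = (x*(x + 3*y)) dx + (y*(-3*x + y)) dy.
d(omega) = (-3*x - 3*y) dx ∧ dy

For a 1-form omega = sum_i f_i dx_i, the exterior derivative is
  d(omega) = sum_{i < j} (∂f_j/∂x_i - ∂f_i/∂x_j) dx_i ∧ dx_j.
  coefficient of dx ∧ dy: ∂f_2/∂x - ∂f_1/∂y = ∂(y*(-3*x + y))/∂x - ∂(x*(x + 3*y))/∂y = -3*x - 3*y
Assembling: d(omega) = (-3*x - 3*y) dx ∧ dy.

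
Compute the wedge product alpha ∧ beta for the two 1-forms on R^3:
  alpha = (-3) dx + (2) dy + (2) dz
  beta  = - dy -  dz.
alpha ∧ beta = (3) dx ∧ dy + (3) dx ∧ dz

Distribute the wedge, using dx_i ∧ dx_j = -dx_j ∧ dx_i and dx_i ∧ dx_i = 0. For each pair (i, j) with i < j, the coefficient of dx_i ∧ dx_j in alpha ∧ beta is (alpha_i * beta_j - alpha_j * beta_i). Collecting: alpha ∧ beta = (3) dx ∧ dy + (3) dx ∧ dz.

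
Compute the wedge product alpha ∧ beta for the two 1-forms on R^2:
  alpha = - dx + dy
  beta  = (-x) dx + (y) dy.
alpha ∧ beta = (x - y) dx ∧ dy

Distribute the wedge, using dx_i ∧ dx_j = -dx_j ∧ dx_i and dx_i ∧ dx_i = 0. For each pair (i, j) with i < j, the coefficient of dx_i ∧ dx_j in alpha ∧ beta is (alpha_i * beta_j - alpha_j * beta_i). Collecting: alpha ∧ beta = (x - y) dx ∧ dy.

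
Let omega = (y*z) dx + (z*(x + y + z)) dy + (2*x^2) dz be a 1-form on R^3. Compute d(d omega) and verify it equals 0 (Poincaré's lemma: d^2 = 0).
d(d omega) = 0

Step 1: d omega = sum_{i<j} (∂f_j/∂x_i - ∂f_i/∂x_j) dx_i ∧ dx_j:
  coeff of dx ∧ dy: 0
  coeff of dx ∧ dz: 4*x - y
  coeff of dy ∧ dz: -x - y - 2*z
Step 2: Apply d again to each 2-form coefficient. The only possible 3-form in R^3 is dx ∧ dy ∧ dz, with coefficient
  ∂(coeff of dy∧dz)/∂x - ∂(coeff of dx∧dz)/∂y + ∂(coeff of dx∧dy)/∂z
  = ∂/∂x (-x - y - 2*z) - ∂/∂y (4*x - y) + ∂/∂z (0).
Each of these terms simplifies to sums of mixed partials that cancel in pairs. The result is 0 (by equality of mixed partials for smooth functions — Schwarz / Clairaut).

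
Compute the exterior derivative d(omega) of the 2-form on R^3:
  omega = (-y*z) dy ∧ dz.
d(omega) = 0

For a 2-form omega = sum_{i<j} g_{ij} dx_i ∧ dx_j, the exterior derivative is
  d(omega) = sum_{i<j} d(g_{ij}) ∧ dx_i ∧ dx_j = sum_{i<j, k} (∂g_{ij}/∂x_k) dx_k ∧ dx_i ∧ dx_j.
Expand each term, using dx_k ∧ dx_i ∧ dx_j = sgn(permutation) dx_{(a)} ∧ dx_{(b)} ∧ dx_{(c)} with (a < b < c) sorted:

Collecting like 3-forms: d(omega) = 0.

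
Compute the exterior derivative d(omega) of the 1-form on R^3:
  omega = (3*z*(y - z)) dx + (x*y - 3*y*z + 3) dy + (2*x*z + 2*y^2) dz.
d(omega) = (y - 3*z) dx ∧ dy + (-3*y + 8*z) dx ∧ dz + (7*y) dy ∧ dz

For a 1-form omega = sum_i f_i dx_i, the exterior derivative is
  d(omega) = sum_{i < j} (∂f_j/∂x_i - ∂f_i/∂x_j) dx_i ∧ dx_j.
  coefficient of dx ∧ dy: ∂f_2/∂x - ∂f_1/∂y = ∂(x*y - 3*y*z + 3)/∂x - ∂(3*z*(y - z))/∂y = y - 3*z
  coefficient of dx ∧ dz: ∂f_3/∂x - ∂f_1/∂z = ∂(2*x*z + 2*y^2)/∂x - ∂(3*z*(y - z))/∂z = -3*y + 8*z
  coefficient of dy ∧ dz: ∂f_3/∂y - ∂f_2/∂z = ∂(2*x*z + 2*y^2)/∂y - ∂(x*y - 3*y*z + 3)/∂z = 7*y
Assembling: d(omega) = (y - 3*z) dx ∧ dy + (-3*y + 8*z) dx ∧ dz + (7*y) dy ∧ dz.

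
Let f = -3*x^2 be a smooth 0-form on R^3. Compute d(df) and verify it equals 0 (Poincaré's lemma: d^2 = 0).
d(df) = 0

Step 1: df = sum_i (∂f/∂x_i) dx_i = (-6*x) dx + (0) dy + (0) dz.
Step 2: Apply d again. Using the 1-form formula, the coefficient of dx ∧ dy in d(df) is ∂^2 f/∂x ∂y - ∂^2 f/∂y ∂x = (0) - (0) = 0 (equality of mixed partials for smooth f).
Similarly for dx ∧ dz and dy ∧ dz — all coefficients vanish. So d(df) = 0.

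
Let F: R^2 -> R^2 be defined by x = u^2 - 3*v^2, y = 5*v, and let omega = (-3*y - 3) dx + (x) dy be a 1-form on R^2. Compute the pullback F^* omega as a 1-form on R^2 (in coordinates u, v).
F^* omega = (6*u*(-5*v - 1)) du + (5*u^2 + 75*v^2 + 18*v) dv

Using F^*(f dg) = (f ∘ F) d(g ∘ F), substitute each coordinate x_i by F_i(u, v) in f_i, and replace dx_i by d F_i = (∂F_i/∂u) du + (∂F_i/∂v) dv.
  For the x component: f_1(F) = -15*v - 3; d F_1 = (2*u) du + (-6*v) dv
  For the y component: f_2(F) = u^2 - 3*v^2; d F_2 = (0) du + (5) dv
Combining and collecting du, dv coefficients:
  coeff of du: 6*u*(-5*v - 1)
  coeff of dv: 5*u^2 + 75*v^2 + 18*v
F^* omega = (6*u*(-5*v - 1)) du + (5*u^2 + 75*v^2 + 18*v) dv.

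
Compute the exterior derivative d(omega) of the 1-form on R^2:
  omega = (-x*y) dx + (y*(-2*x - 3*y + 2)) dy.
d(omega) = (x - 2*y) dx ∧ dy

For a 1-form omega = sum_i f_i dx_i, the exterior derivative is
  d(omega) = sum_{i < j} (∂f_j/∂x_i - ∂f_i/∂x_j) dx_i ∧ dx_j.
  coefficient of dx ∧ dy: ∂f_2/∂x - ∂f_1/∂y = ∂(y*(-2*x - 3*y + 2))/∂x - ∂(-x*y)/∂y = x - 2*y
Assembling: d(omega) = (x - 2*y) dx ∧ dy.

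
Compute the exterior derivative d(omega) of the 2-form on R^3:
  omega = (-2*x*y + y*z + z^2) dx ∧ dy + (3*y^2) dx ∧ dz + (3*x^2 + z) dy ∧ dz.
d(omega) = (6*x - 5*y + 2*z) dx ∧ dy ∧ dz

For a 2-form omega = sum_{i<j} g_{ij} dx_i ∧ dx_j, the exterior derivative is
  d(omega) = sum_{i<j} d(g_{ij}) ∧ dx_i ∧ dx_j = sum_{i<j, k} (∂g_{ij}/∂x_k) dx_k ∧ dx_i ∧ dx_j.
Expand each term, using dx_k ∧ dx_i ∧ dx_j = sgn(permutation) dx_{(a)} ∧ dx_{(b)} ∧ dx_{(c)} with (a < b < c) sorted:
  d(-2*x*y + y*z + z^2) includes (∂/∂z)(-2*x*y + y*z + z^2) dz = (y + 2*z) dz, which multiplied by dx ∧ dy gives (y + 2*z) dx ∧ dy ∧ dz
  d(3*y^2) includes (∂/∂y)(3*y^2) dy = (6*y) dy, which multiplied by dx ∧ dz gives (-6*y) dx ∧ dy ∧ dz
  d(3*x^2 + z) includes (∂/∂x)(3*x^2 + z) dx = (6*x) dx, which multiplied by dy ∧ dz gives (6*x) dx ∧ dy ∧ dz
Collecting like 3-forms: d(omega) = (6*x - 5*y + 2*z) dx ∧ dy ∧ dz.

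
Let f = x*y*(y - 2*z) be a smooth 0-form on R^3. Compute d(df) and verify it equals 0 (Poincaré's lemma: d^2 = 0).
d(df) = 0

Step 1: df = sum_i (∂f/∂x_i) dx_i = (y*(y - 2*z)) dx + (2*x*(y - z)) dy + (-2*x*y) dz.
Step 2: Apply d again. Using the 1-form formula, the coefficient of dx ∧ dy in d(df) is ∂^2 f/∂x ∂y - ∂^2 f/∂y ∂x = (2*y - 2*z) - (2*y - 2*z) = 0 (equality of mixed partials for smooth f).
Similarly for dx ∧ dz and dy ∧ dz — all coefficients vanish. So d(df) = 0.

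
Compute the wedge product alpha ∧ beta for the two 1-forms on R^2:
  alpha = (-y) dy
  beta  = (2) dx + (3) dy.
alpha ∧ beta = (2*y) dx ∧ dy

Distribute the wedge, using dx_i ∧ dx_j = -dx_j ∧ dx_i and dx_i ∧ dx_i = 0. For each pair (i, j) with i < j, the coefficient of dx_i ∧ dx_j in alpha ∧ beta is (alpha_i * beta_j - alpha_j * beta_i). Collecting: alpha ∧ beta = (2*y) dx ∧ dy.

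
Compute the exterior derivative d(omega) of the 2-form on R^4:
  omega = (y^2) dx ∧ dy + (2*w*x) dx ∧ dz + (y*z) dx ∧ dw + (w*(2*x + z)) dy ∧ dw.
d(omega) = (2*x - y) dx ∧ dz ∧ dw + (2*w - z) dx ∧ dy ∧ dw + (-w) dy ∧ dz ∧ dw

For a 2-form omega = sum_{i<j} g_{ij} dx_i ∧ dx_j, the exterior derivative is
  d(omega) = sum_{i<j} d(g_{ij}) ∧ dx_i ∧ dx_j = sum_{i<j, k} (∂g_{ij}/∂x_k) dx_k ∧ dx_i ∧ dx_j.
Expand each term, using dx_k ∧ dx_i ∧ dx_j = sgn(permutation) dx_{(a)} ∧ dx_{(b)} ∧ dx_{(c)} with (a < b < c) sorted:
  d(2*w*x) includes (∂/∂w)(2*w*x) dw = (2*x) dw, which multiplied by dx ∧ dz gives (2*x) dx ∧ dz ∧ dw
  d(y*z) includes (∂/∂y)(y*z) dy = (z) dy, which multiplied by dx ∧ dw gives (-z) dx ∧ dy ∧ dw
  d(y*z) includes (∂/∂z)(y*z) dz = (y) dz, which multiplied by dx ∧ dw gives (-y) dx ∧ dz ∧ dw
  d(w*(2*x + z)) includes (∂/∂x)(w*(2*x + z)) dx = (2*w) dx, which multiplied by dy ∧ dw gives (2*w) dx ∧ dy ∧ dw
  d(w*(2*x + z)) includes (∂/∂z)(w*(2*x + z)) dz = (w) dz, which multiplied by dy ∧ dw gives (-w) dy ∧ dz ∧ dw
Collecting like 3-forms: d(omega) = (2*x - y) dx ∧ dz ∧ dw + (2*w - z) dx ∧ dy ∧ dw + (-w) dy ∧ dz ∧ dw.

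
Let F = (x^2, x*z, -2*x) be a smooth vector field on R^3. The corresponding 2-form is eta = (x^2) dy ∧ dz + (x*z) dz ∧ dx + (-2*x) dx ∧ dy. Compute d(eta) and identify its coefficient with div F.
d(eta) = (2*x) dx ∧ dy ∧ dz; div F = 2*x

For a 2-form in R^3 of the form above, applying d gives a 3-form with coefficient ∂P/∂x + ∂Q/∂y + ∂R/∂z:
  ∂P/∂x = 2*x
  ∂Q/∂y = 0
  ∂R/∂z = 0
Sum = 2*x, which is exactly div F.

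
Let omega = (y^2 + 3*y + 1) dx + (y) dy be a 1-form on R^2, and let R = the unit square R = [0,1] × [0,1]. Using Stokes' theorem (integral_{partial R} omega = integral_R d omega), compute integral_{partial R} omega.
integral_(partial R) omega = -4

Stokes: integral_partial_R omega = integral_R d omega with d omega = (∂Q/∂x - ∂P/∂y) dx ∧ dy.
  ∂Q/∂x = 0
  ∂P/∂y = 2*y + 3
  integrand = ∂Q/∂x - ∂P/∂y = -2*y - 3.
Integrating over R: integral_0^1 integral_0^1 (-2*y - 3) dx dy = -4.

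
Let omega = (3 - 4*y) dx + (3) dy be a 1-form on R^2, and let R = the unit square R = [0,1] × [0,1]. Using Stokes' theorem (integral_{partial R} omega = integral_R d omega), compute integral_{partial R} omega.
integral_(partial R) omega = 4

Stokes: integral_partial_R omega = integral_R d omega with d omega = (∂Q/∂x - ∂P/∂y) dx ∧ dy.
  ∂Q/∂x = 0
  ∂P/∂y = -4
  integrand = ∂Q/∂x - ∂P/∂y = 4.
Integrating over R: integral_0^1 integral_0^1 (4) dx dy = 4.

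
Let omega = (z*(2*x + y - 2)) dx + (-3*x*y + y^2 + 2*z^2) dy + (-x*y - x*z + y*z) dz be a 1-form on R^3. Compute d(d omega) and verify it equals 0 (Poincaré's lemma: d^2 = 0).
d(d omega) = 0

Step 1: d omega = sum_{i<j} (∂f_j/∂x_i - ∂f_i/∂x_j) dx_i ∧ dx_j:
  coeff of dx ∧ dy: -3*y - z
  coeff of dx ∧ dz: -2*x - 2*y - z + 2
  coeff of dy ∧ dz: -x - 3*z
Step 2: Apply d again to each 2-form coefficient. The only possible 3-form in R^3 is dx ∧ dy ∧ dz, with coefficient
  ∂(coeff of dy∧dz)/∂x - ∂(coeff of dx∧dz)/∂y + ∂(coeff of dx∧dy)/∂z
  = ∂/∂x (-x - 3*z) - ∂/∂y (-2*x - 2*y - z + 2) + ∂/∂z (-3*y - z).
Each of these terms simplifies to sums of mixed partials that cancel in pairs. The result is 0 (by equality of mixed partials for smooth functions — Schwarz / Clairaut).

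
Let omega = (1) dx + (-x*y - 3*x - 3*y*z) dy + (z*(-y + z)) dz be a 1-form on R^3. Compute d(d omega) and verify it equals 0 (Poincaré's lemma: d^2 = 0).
d(d omega) = 0

Step 1: d omega = sum_{i<j} (∂f_j/∂x_i - ∂f_i/∂x_j) dx_i ∧ dx_j:
  coeff of dx ∧ dy: -y - 3
  coeff of dx ∧ dz: 0
  coeff of dy ∧ dz: 3*y - z
Step 2: Apply d again to each 2-form coefficient. The only possible 3-form in R^3 is dx ∧ dy ∧ dz, with coefficient
  ∂(coeff of dy∧dz)/∂x - ∂(coeff of dx∧dz)/∂y + ∂(coeff of dx∧dy)/∂z
  = ∂/∂x (3*y - z) - ∂/∂y (0) + ∂/∂z (-y - 3).
Each of these terms simplifies to sums of mixed partials that cancel in pairs. The result is 0 (by equality of mixed partials for smooth functions — Schwarz / Clairaut).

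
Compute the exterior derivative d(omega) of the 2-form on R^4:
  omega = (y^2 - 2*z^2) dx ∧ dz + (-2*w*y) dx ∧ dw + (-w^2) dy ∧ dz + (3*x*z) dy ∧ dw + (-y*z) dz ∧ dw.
d(omega) = (-2*y) dx ∧ dy ∧ dz + (2*w + 3*z) dx ∧ dy ∧ dw + (-2*w - 3*x - z) dy ∧ dz ∧ dw

For a 2-form omega = sum_{i<j} g_{ij} dx_i ∧ dx_j, the exterior derivative is
  d(omega) = sum_{i<j} d(g_{ij}) ∧ dx_i ∧ dx_j = sum_{i<j, k} (∂g_{ij}/∂x_k) dx_k ∧ dx_i ∧ dx_j.
Expand each term, using dx_k ∧ dx_i ∧ dx_j = sgn(permutation) dx_{(a)} ∧ dx_{(b)} ∧ dx_{(c)} with (a < b < c) sorted:
  d(y^2 - 2*z^2) includes (∂/∂y)(y^2 - 2*z^2) dy = (2*y) dy, which multiplied by dx ∧ dz gives (-2*y) dx ∧ dy ∧ dz
  d(-2*w*y) includes (∂/∂y)(-2*w*y) dy = (-2*w) dy, which multiplied by dx ∧ dw gives (2*w) dx ∧ dy ∧ dw
  d(-w^2) includes (∂/∂w)(-w^2) dw = (-2*w) dw, which multiplied by dy ∧ dz gives (-2*w) dy ∧ dz ∧ dw
  d(3*x*z) includes (∂/∂x)(3*x*z) dx = (3*z) dx, which multiplied by dy ∧ dw gives (3*z) dx ∧ dy ∧ dw
  d(3*x*z) includes (∂/∂z)(3*x*z) dz = (3*x) dz, which multiplied by dy ∧ dw gives (-3*x) dy ∧ dz ∧ dw
  d(-y*z) includes (∂/∂y)(-y*z) dy = (-z) dy, which multiplied by dz ∧ dw gives (-z) dy ∧ dz ∧ dw
Collecting like 3-forms: d(omega) = (-2*y) dx ∧ dy ∧ dz + (2*w + 3*z) dx ∧ dy ∧ dw + (-2*w - 3*x - z) dy ∧ dz ∧ dw.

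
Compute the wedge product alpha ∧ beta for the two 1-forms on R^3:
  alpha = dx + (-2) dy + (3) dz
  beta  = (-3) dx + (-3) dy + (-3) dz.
alpha ∧ beta = (-9) dx ∧ dy + (6) dx ∧ dz + (15) dy ∧ dz

Distribute the wedge, using dx_i ∧ dx_j = -dx_j ∧ dx_i and dx_i ∧ dx_i = 0. For each pair (i, j) with i < j, the coefficient of dx_i ∧ dx_j in alpha ∧ beta is (alpha_i * beta_j - alpha_j * beta_i). Collecting: alpha ∧ beta = (-9) dx ∧ dy + (6) dx ∧ dz + (15) dy ∧ dz.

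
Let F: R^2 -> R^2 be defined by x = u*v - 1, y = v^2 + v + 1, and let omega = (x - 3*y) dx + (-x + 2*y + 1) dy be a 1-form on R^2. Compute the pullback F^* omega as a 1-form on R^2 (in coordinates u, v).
F^* omega = (v*(u*v - 3*v^2 - 3*v - 4)) du + (u^2*v - 5*u*v^2 - 4*u*v - 4*u + 4*v^3 + 6*v^2 + 10*v + 4) dv

Using F^*(f dg) = (f ∘ F) d(g ∘ F), substitute each coordinate x_i by F_i(u, v) in f_i, and replace dx_i by d F_i = (∂F_i/∂u) du + (∂F_i/∂v) dv.
  For the x component: f_1(F) = u*v - 3*v^2 - 3*v - 4; d F_1 = (v) du + (u) dv
  For the y component: f_2(F) = -u*v + 2*v^2 + 2*v + 4; d F_2 = (0) du + (2*v + 1) dv
Combining and collecting du, dv coefficients:
  coeff of du: v*(u*v - 3*v^2 - 3*v - 4)
  coeff of dv: u^2*v - 5*u*v^2 - 4*u*v - 4*u + 4*v^3 + 6*v^2 + 10*v + 4
F^* omega = (v*(u*v - 3*v^2 - 3*v - 4)) du + (u^2*v - 5*u*v^2 - 4*u*v - 4*u + 4*v^3 + 6*v^2 + 10*v + 4) dv.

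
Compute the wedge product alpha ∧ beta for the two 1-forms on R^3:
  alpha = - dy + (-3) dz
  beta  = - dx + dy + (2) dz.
alpha ∧ beta = (-1) dx ∧ dy + (1) dy ∧ dz + (-3) dx ∧ dz

Distribute the wedge, using dx_i ∧ dx_j = -dx_j ∧ dx_i and dx_i ∧ dx_i = 0. For each pair (i, j) with i < j, the coefficient of dx_i ∧ dx_j in alpha ∧ beta is (alpha_i * beta_j - alpha_j * beta_i). Collecting: alpha ∧ beta = (-1) dx ∧ dy + (1) dy ∧ dz + (-3) dx ∧ dz.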